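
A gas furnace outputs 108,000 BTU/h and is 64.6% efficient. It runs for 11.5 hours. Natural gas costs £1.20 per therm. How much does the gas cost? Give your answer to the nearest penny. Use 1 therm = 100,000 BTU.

£23.07

Heat delivered = 108,000 BTU/h × 11.5 h = 1,242,000 BTU
Gas input = 1,242,000 / 0.646 = 1,922,601 BTU
= 1,922,601 / 100,000 = 19.23 therm
Cost = 19.23 × £1.20/therm = £23.07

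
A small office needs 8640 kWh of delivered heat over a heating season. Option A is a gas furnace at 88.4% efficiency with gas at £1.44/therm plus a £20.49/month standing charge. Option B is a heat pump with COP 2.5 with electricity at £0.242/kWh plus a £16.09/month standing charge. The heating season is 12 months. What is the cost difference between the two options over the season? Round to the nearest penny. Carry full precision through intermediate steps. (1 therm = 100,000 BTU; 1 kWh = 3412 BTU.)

£303.34

Heat load = 8640 kWh × 3412 = 29,479,680 BTU
Gas: input = 29,479,680 / 0.884 = 33,348,054 BTU = 333.5 therm → 333.5 × £1.44 = £480.21; + 12 × £20.49 standing = £726.09
Heat pump: 29,479,680 BTU / 3412 = 8,640 kWh heat; / 2.5 = 3,456 kWh in → × £0.242 = £836.35; + 12 × £16.09 standing = £1,029.43
Difference = |£726.09 − £1,029.43| = £303.34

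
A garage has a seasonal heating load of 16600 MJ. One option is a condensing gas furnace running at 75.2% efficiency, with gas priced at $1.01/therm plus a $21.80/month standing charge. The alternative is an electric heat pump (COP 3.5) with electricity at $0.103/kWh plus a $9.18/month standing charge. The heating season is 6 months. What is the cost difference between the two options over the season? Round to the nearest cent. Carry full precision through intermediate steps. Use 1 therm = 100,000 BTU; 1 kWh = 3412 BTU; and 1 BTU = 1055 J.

$151.34

Heat load = 16600 MJ = 16,600,000,000 J / 1055 = 15,734,597 BTU
Gas: input = 15,734,597 / 0.752 = 20,923,666 BTU = 209.2 therm → 209.2 × $1.01 = $211.33; + 6 × $21.80 standing = $342.13
Heat pump: 15,734,597 BTU / 3412 = 4,612 kWh heat; / 3.5 = 1,318 kWh in → × $0.103 = $135.71; + 6 × $9.18 standing = $190.79
Difference = |$342.13 − $190.79| = $151.34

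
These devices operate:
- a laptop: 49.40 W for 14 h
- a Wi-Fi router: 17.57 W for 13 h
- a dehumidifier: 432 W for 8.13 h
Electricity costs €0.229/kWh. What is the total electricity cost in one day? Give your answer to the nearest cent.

laptop: 49.40 W × 14 h = 692 Wh = 0.6916 kWh
Wi-Fi router: 17.57 W × 13 h = 228 Wh = 0.2284 kWh
dehumidifier: 432 W × 8.13 h = 3,512 Wh = 3.512 kWh
Total energy = 0.6916 + 0.2284 + 3.512 = 4.432 kWh
Cost = 4.432 kWh × €0.229 = €1.01

€1.01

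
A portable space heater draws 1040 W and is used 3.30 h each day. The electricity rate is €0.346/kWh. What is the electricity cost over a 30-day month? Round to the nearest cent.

€35.62

Energy = 1040 W × 3.30 h/day × 30 days = 102,960 Wh = 103 kWh
Cost = 103 kWh × €0.346/kWh = €35.62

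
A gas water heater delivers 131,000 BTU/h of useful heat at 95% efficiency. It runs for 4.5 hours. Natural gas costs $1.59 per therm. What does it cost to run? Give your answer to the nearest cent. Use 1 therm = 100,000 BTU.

$9.87

Heat delivered = 131,000 BTU/h × 4.5 h = 589,500 BTU
Gas input = 589,500 / 0.95 = 620,526 BTU
= 620,526 / 100,000 = 6.205 therm
Cost = 6.205 × $1.59/therm = $9.87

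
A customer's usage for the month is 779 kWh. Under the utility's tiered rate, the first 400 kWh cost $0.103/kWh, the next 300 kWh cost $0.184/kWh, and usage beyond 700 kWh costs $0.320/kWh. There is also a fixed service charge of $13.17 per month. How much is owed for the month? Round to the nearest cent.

First 400 kWh × $0.103 = $41.20
Next 300 kWh × $0.184 = $55.20
Remaining 79 kWh × $0.320 = $25.28
Energy charge = $121.68; + service $13.17 = $134.85

$134.85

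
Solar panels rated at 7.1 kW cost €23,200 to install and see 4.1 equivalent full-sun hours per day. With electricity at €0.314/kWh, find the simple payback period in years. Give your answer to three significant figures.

Daily generation = 7.1 kW × 4.1 h = 29.11 kWh
Annual generation = 29.11 × 365 = 10625 kWh
Annual savings = 10625 × €0.314 = €3,336.30
Payback = €23,200 / €3,336.30 = 6.95 years

6.95 years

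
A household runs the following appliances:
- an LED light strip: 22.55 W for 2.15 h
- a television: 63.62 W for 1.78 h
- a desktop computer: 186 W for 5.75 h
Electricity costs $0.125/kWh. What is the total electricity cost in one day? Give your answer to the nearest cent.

LED light strip: 22.55 W × 2.15 h = 48 Wh = 0.04848 kWh
television: 63.62 W × 1.78 h = 113 Wh = 0.1132 kWh
desktop computer: 186 W × 5.75 h = 1,070 Wh = 1.069 kWh
Total energy = 0.04848 + 0.1132 + 1.069 = 1.231 kWh
Cost = 1.231 kWh × $0.125 = $0.15

$0.15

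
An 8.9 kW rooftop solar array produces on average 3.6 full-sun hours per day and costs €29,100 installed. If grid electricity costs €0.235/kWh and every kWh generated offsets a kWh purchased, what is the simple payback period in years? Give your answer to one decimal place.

10.6 years

Daily generation = 8.9 kW × 3.6 h = 32.04 kWh
Annual generation = 32.04 × 365 = 11695 kWh
Annual savings = 11695 × €0.235 = €2,748.23
Payback = €29,100 / €2,748.23 = 10.6 years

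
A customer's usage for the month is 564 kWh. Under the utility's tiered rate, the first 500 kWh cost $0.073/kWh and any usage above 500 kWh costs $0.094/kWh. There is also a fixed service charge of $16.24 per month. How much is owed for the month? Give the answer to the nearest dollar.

$59

First 500 kWh × $0.073 = $36.50
Remaining 64 kWh × $0.094 = $6.02
Energy charge = $42.52; + service $16.24 = $58.76 ≈ $59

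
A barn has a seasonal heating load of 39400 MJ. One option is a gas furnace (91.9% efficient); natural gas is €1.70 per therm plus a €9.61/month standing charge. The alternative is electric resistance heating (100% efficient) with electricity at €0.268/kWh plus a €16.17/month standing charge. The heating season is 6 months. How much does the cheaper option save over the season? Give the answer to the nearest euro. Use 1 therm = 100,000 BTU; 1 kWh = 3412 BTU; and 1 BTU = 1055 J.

€2282

Heat load = 39400 MJ = 39,400,000,000 J / 1055 = 37,345,972 BTU
Gas: input = 37,345,972 / 0.919 = 40,637,619 BTU = 406.4 therm → 406.4 × €1.70 = €690.84; + 6 × €9.61 standing = €748.50
Electric: 37,345,972 BTU / 3412 = 10,950 kWh → × €0.268 = €2,933.39; + 6 × €16.17 standing = €3,030.41
Difference = |€748.50 − €3,030.41| = €2,281.91 ≈ €2282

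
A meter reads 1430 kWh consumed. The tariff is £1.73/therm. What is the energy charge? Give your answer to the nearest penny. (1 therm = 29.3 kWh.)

1430 kWh × (0.03413 therm/kWh) = 48.81 therm
Cost = 48.81 therm × £1.73/therm = £84.43

£84.43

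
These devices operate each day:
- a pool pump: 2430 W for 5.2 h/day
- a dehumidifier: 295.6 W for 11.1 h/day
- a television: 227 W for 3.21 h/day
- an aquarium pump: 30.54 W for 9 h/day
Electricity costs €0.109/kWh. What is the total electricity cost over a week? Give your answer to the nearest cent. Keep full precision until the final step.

pool pump: 2430 W × 5.2 h × 7 d = 88,452 Wh = 88.45 kWh
dehumidifier: 295.6 W × 11.1 h × 7 d = 22,968 Wh = 22.97 kWh
television: 227 W × 3.21 h × 7 d = 5,101 Wh = 5.101 kWh
aquarium pump: 30.54 W × 9 h × 7 d = 1,924 Wh = 1.924 kWh
Total energy = 88.45 + 22.97 + 5.101 + 1.924 = 118.4 kWh
Cost = 118.4 kWh × €0.109 = €12.91

€12.91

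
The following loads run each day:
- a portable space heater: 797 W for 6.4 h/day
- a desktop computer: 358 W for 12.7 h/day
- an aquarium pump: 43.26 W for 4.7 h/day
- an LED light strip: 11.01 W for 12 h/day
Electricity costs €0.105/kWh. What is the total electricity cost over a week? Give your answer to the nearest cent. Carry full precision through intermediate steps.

€7.34

portable space heater: 797 W × 6.4 h × 7 d = 35,706 Wh = 35.71 kWh
desktop computer: 358 W × 12.7 h × 7 d = 31,826 Wh = 31.83 kWh
aquarium pump: 43.26 W × 4.7 h × 7 d = 1,423 Wh = 1.423 kWh
LED light strip: 11.01 W × 12 h × 7 d = 925 Wh = 0.9248 kWh
Total energy = 35.71 + 31.83 + 1.423 + 0.9248 = 69.88 kWh
Cost = 69.88 kWh × €0.105 = €7.34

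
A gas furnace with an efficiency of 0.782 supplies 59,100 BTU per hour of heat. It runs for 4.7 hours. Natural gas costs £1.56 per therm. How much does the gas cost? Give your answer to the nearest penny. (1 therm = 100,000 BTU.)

£5.54

Heat delivered = 59,100 BTU/h × 4.7 h = 277,770 BTU
Gas input = 277,770 / 0.782 = 355,205 BTU
= 355,205 / 100,000 = 3.552 therm
Cost = 3.552 × £1.56/therm = £5.54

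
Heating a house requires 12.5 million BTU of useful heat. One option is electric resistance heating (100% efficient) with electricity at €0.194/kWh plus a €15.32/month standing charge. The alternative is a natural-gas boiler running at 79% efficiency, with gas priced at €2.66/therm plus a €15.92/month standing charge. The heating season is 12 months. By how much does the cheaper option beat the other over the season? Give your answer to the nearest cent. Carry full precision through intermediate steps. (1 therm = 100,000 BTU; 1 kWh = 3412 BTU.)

€282.64

Heat load = 12.5 × 10⁶ BTU = 12,500,000 BTU
Gas: input = 12,500,000 / 0.79 = 15,822,785 BTU = 158.2 therm → 158.2 × €2.66 = €420.89; + 12 × €15.92 standing = €611.93
Electric: 12,500,000 BTU / 3412 = 3,664 kWh → × €0.194 = €710.73; + 12 × €15.32 standing = €894.57
Difference = |€611.93 − €894.57| = €282.64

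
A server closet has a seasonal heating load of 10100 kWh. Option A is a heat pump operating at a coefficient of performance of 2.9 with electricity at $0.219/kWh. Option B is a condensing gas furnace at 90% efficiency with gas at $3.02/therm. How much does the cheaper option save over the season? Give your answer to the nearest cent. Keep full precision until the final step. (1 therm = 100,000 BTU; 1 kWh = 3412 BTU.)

$393.64

Heat load = 10100 kWh × 3412 = 34,461,200 BTU
Gas: input = 34,461,200 / 0.90 = 38,290,222 BTU = 382.9 therm → 382.9 × $3.02 = $1,156.36
Heat pump: 34,461,200 BTU / 3412 = 10,100 kWh heat; / 2.9 = 3,483 kWh in → × $0.219 = $762.72
Difference = |$1,156.36 − $762.72| = $393.64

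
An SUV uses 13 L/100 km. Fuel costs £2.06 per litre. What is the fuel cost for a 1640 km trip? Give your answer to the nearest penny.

£439.19

Fuel = 13 L/100 km × 1640 km / 100 = 213.2 L
Cost = 213.2 L × £2.06/L = £439.19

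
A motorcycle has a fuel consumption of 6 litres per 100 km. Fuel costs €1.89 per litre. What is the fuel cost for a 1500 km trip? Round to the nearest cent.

€170.10

Fuel = 6 L/100 km × 1500 km / 100 = 90 L
Cost = 90 L × €1.89/L = €170.10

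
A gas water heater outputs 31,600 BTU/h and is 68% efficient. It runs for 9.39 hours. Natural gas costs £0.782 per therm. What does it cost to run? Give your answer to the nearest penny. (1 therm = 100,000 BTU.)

£3.41

Heat delivered = 31,600 BTU/h × 9.39 h = 296,724 BTU
Gas input = 296,724 / 0.68 = 436,359 BTU
= 436,359 / 100,000 = 4.364 therm
Cost = 4.364 × £0.782/therm = £3.41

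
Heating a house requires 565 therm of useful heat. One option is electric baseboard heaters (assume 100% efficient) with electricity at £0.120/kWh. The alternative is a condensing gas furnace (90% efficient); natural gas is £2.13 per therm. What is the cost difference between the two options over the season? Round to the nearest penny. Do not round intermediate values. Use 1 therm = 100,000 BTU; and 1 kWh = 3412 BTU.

£649.94

Heat load = 565 therm × 100,000 = 56,500,000 BTU
Gas: input = 56,500,000 / 0.90 = 62,777,778 BTU = 627.8 therm → 627.8 × £2.13 = £1,337.17
Electric: 56,500,000 BTU / 3412 = 16,560 kWh → × £0.120 = £1,987.10
Difference = |£1,337.17 − £1,987.10| = £649.94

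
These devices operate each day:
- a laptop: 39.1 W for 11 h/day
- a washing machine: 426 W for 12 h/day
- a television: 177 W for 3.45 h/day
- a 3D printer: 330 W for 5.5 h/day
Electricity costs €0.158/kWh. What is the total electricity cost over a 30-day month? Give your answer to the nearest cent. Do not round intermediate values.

€37.77

laptop: 39.1 W × 11 h × 30 d = 12,903 Wh = 12.9 kWh
washing machine: 426 W × 12 h × 30 d = 153,360 Wh = 153.4 kWh
television: 177 W × 3.45 h × 30 d = 18,320 Wh = 18.32 kWh
3D printer: 330 W × 5.5 h × 30 d = 54,450 Wh = 54.45 kWh
Total energy = 12.9 + 153.4 + 18.32 + 54.45 = 239 kWh
Cost = 239 kWh × €0.158 = €37.77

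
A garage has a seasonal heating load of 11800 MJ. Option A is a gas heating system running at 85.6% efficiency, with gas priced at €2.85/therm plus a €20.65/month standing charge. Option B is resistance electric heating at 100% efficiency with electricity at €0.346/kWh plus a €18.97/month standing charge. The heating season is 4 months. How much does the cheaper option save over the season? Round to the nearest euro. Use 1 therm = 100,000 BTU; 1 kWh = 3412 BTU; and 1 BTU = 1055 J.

Heat load = 11800 MJ = 11,800,000,000 J / 1055 = 11,184,834 BTU
Gas: input = 11,184,834 / 0.856 = 13,066,395 BTU = 130.7 therm → 130.7 × €2.85 = €372.39; + 4 × €20.65 standing = €454.99
Electric: 11,184,834 BTU / 3412 = 3,278 kWh → × €0.346 = €1,134.22; + 4 × €18.97 standing = €1,210.10
Difference = |€454.99 − €1,210.10| = €755.11 ≈ €755

€755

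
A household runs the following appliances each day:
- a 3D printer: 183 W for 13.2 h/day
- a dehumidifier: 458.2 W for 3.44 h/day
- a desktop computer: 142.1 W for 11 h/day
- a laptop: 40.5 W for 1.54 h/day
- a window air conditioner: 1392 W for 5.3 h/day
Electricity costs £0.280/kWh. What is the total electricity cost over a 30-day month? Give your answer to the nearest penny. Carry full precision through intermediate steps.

£109.16

3D printer: 183 W × 13.2 h × 30 d = 72,468 Wh = 72.47 kWh
dehumidifier: 458.2 W × 3.44 h × 30 d = 47,286 Wh = 47.29 kWh
desktop computer: 142.1 W × 11 h × 30 d = 46,893 Wh = 46.89 kWh
laptop: 40.5 W × 1.54 h × 30 d = 1,871 Wh = 1.871 kWh
window air conditioner: 1392 W × 5.3 h × 30 d = 221,328 Wh = 221.3 kWh
Total energy = 72.47 + 47.29 + 46.89 + 1.871 + 221.3 = 389.8 kWh
Cost = 389.8 kWh × £0.280 = £109.16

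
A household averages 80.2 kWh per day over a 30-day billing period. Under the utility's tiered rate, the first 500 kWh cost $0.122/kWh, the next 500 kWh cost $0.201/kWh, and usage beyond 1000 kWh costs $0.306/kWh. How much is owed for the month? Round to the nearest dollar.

$592

Usage = 80.2 kWh/day × 30 days = 2406 kWh
First 500 kWh × $0.122 = $61.00
Next 500 kWh × $0.201 = $100.50
Remaining 1406 kWh × $0.306 = $430.24
Total = $591.74 ≈ $592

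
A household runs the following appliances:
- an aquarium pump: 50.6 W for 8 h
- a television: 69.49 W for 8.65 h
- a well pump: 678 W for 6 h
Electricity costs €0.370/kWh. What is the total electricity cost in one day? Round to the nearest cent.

aquarium pump: 50.6 W × 8 h = 405 Wh = 0.4048 kWh
television: 69.49 W × 8.65 h = 601 Wh = 0.6011 kWh
well pump: 678 W × 6 h = 4,068 Wh = 4.068 kWh
Total energy = 0.4048 + 0.6011 + 4.068 = 5.074 kWh
Cost = 5.074 kWh × €0.370 = €1.88

€1.88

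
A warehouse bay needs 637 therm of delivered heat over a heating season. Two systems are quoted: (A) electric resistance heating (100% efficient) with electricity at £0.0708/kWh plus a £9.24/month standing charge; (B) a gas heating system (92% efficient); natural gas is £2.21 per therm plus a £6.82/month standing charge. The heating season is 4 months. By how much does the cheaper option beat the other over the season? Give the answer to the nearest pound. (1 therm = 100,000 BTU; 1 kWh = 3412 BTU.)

Heat load = 637 therm × 100,000 = 63,700,000 BTU
Gas: input = 63,700,000 / 0.920 = 69,239,130 BTU = 692.4 therm → 692.4 × £2.21 = £1,530.18; + 4 × £6.82 standing = £1,557.46
Electric: 63,700,000 BTU / 3412 = 18,670 kWh → × £0.0708 = £1,321.79; + 4 × £9.24 standing = £1,358.75
Difference = |£1,557.46 − £1,358.75| = £198.71 ≈ £199

£199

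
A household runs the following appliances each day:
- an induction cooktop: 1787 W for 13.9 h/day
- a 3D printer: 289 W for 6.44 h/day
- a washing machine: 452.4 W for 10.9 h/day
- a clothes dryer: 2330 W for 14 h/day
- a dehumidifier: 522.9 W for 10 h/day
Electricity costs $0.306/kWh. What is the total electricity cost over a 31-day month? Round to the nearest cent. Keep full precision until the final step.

induction cooktop: 1787 W × 13.9 h × 31 d = 770,018 Wh = 770 kWh
3D printer: 289 W × 6.44 h × 31 d = 57,696 Wh = 57.7 kWh
washing machine: 452.4 W × 10.9 h × 31 d = 152,866 Wh = 152.9 kWh
clothes dryer: 2330 W × 14 h × 31 d = 1,011,220 Wh = 1,011 kWh
dehumidifier: 522.9 W × 10 h × 31 d = 162,099 Wh = 162.1 kWh
Total energy = 770 + 57.7 + 152.9 + 1,011 + 162.1 = 2,154 kWh
Cost = 2,154 kWh × $0.306 = $659.09

$659.09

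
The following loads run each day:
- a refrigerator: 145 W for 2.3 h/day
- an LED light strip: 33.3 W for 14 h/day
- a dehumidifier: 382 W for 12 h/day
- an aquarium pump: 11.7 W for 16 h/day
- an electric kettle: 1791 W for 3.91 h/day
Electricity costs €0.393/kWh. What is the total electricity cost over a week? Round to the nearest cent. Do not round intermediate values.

refrigerator: 145 W × 2.3 h × 7 d = 2,334 Wh = 2.334 kWh
LED light strip: 33.3 W × 14 h × 7 d = 3,263 Wh = 3.263 kWh
dehumidifier: 382 W × 12 h × 7 d = 32,088 Wh = 32.09 kWh
aquarium pump: 11.7 W × 16 h × 7 d = 1,310 Wh = 1.31 kWh
electric kettle: 1791 W × 3.91 h × 7 d = 49,020 Wh = 49.02 kWh
Total energy = 2.334 + 3.263 + 32.09 + 1.31 + 49.02 = 88.02 kWh
Cost = 88.02 kWh × €0.393 = €34.59

€34.59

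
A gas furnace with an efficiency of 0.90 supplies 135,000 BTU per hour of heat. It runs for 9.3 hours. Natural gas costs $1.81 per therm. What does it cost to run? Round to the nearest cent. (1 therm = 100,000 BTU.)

Heat delivered = 135,000 BTU/h × 9.3 h = 1,255,500 BTU
Gas input = 1,255,500 / 0.90 = 1,395,000 BTU
= 1,395,000 / 100,000 = 13.95 therm
Cost = 13.95 × $1.81/therm = $25.25

$25.25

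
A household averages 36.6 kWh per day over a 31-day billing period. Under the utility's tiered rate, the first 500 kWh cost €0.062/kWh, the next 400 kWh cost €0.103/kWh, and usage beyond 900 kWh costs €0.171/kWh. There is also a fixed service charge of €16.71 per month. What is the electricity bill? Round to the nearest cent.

Usage = 36.6 kWh/day × 31 days = 1134.6 kWh
First 500 kWh × €0.062 = €31.00
Next 400 kWh × €0.103 = €41.20
Remaining 234.6 kWh × €0.171 = €40.12
Energy charge = €112.32; + service €16.71 = €129.03

€129.03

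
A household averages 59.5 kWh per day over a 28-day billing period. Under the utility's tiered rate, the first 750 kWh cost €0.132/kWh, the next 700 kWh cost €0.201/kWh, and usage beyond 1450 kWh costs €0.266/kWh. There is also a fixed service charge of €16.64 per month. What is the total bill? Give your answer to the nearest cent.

Usage = 59.5 kWh/day × 28 days = 1666 kWh
First 750 kWh × €0.132 = €99.00
Next 700 kWh × €0.201 = €140.70
Remaining 216 kWh × €0.266 = €57.46
Energy charge = €297.16; + service €16.64 = €313.80

€313.80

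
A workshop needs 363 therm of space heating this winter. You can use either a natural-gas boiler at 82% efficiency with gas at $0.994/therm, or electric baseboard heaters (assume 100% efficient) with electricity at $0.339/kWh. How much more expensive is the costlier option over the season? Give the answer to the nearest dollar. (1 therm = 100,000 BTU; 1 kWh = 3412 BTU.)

$3167

Heat load = 363 therm × 100,000 = 36,300,000 BTU
Gas: input = 36,300,000 / 0.82 = 44,268,293 BTU = 442.7 therm → 442.7 × $0.994 = $440.03
Electric: 36,300,000 BTU / 3412 = 10,640 kWh → × $0.339 = $3,606.59
Difference = |$440.03 − $3,606.59| = $3,166.57 ≈ $3167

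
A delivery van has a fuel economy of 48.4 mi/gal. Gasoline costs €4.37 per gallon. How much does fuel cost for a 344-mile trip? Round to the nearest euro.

Fuel = 344 mi / 48.4 mpg = 7.107 gal
Cost = 7.107 gal × €4.37/gal = €31.06 ≈ €31

€31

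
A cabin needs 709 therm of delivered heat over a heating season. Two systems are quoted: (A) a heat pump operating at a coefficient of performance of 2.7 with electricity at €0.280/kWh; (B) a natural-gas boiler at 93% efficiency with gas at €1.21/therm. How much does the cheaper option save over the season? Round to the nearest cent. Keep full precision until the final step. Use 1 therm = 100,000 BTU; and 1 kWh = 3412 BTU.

€1232.46

Heat load = 709 therm × 100,000 = 70,900,000 BTU
Gas: input = 70,900,000 / 0.93 = 76,236,559 BTU = 762.4 therm → 762.4 × €1.21 = €922.46
Heat pump: 70,900,000 BTU / 3412 = 20,780 kWh heat; / 2.7 = 7,696 kWh in → × €0.280 = €2,154.92
Difference = |€922.46 − €2,154.92| = €1,232.46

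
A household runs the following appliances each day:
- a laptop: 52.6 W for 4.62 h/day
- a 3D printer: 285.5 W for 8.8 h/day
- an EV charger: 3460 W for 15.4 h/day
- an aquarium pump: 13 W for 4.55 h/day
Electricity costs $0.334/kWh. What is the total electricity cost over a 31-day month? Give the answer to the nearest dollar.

laptop: 52.6 W × 4.62 h × 31 d = 7,533 Wh = 7.533 kWh
3D printer: 285.5 W × 8.8 h × 31 d = 77,884 Wh = 77.88 kWh
EV charger: 3460 W × 15.4 h × 31 d = 1,651,804 Wh = 1,652 kWh
aquarium pump: 13 W × 4.55 h × 31 d = 1,834 Wh = 1.834 kWh
Total energy = 7.533 + 77.88 + 1,652 + 1.834 = 1,739 kWh
Cost = 1,739 kWh × $0.334 = $580.84 ≈ $581

$581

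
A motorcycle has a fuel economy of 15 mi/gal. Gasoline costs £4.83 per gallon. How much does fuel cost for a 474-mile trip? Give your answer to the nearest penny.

Fuel = 474 mi / 15 mpg = 31.6 gal
Cost = 31.6 gal × £4.83/gal = £152.63

£152.63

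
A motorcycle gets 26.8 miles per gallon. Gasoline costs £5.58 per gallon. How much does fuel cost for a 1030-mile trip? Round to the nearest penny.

Fuel = 1030 mi / 26.8 mpg = 38.43 gal
Cost = 38.43 gal × £5.58/gal = £214.46

£214.46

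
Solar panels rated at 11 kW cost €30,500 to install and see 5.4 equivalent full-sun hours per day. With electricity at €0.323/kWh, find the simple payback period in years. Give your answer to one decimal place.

Daily generation = 11 kW × 5.4 h = 59.4 kWh
Annual generation = 59.4 × 365 = 21681 kWh
Annual savings = 21681 × €0.323 = €7,002.96
Payback = €30,500 / €7,002.96 = 4.36 years

4.4 years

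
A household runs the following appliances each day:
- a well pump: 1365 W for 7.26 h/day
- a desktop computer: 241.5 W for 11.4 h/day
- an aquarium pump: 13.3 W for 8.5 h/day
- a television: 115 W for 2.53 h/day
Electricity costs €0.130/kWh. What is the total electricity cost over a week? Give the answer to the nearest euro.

€12

well pump: 1365 W × 7.26 h × 7 d = 69,369 Wh = 69.37 kWh
desktop computer: 241.5 W × 11.4 h × 7 d = 19,272 Wh = 19.27 kWh
aquarium pump: 13.3 W × 8.5 h × 7 d = 791 Wh = 0.7914 kWh
television: 115 W × 2.53 h × 7 d = 2,037 Wh = 2.037 kWh
Total energy = 69.37 + 19.27 + 0.7914 + 2.037 = 91.47 kWh
Cost = 91.47 kWh × €0.130 = €11.89 ≈ €12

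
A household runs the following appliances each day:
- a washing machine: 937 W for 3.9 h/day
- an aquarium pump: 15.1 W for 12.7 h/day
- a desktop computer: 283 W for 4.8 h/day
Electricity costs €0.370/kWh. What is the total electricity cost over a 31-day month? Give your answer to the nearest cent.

€59.70

washing machine: 937 W × 3.9 h × 31 d = 113,283 Wh = 113.3 kWh
aquarium pump: 15.1 W × 12.7 h × 31 d = 5,945 Wh = 5.945 kWh
desktop computer: 283 W × 4.8 h × 31 d = 42,110 Wh = 42.11 kWh
Total energy = 113.3 + 5.945 + 42.11 = 161.3 kWh
Cost = 161.3 kWh × €0.370 = €59.70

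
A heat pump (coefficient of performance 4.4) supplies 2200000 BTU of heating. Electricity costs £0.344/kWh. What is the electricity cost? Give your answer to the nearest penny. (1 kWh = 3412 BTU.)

Heat delivered = 2,200,000 BTU / 3412 = 644.8 kWh
Electrical input = 644.8 kWh / 4.4 = 146.5 kWh
Cost = 146.5 × £0.344/kWh = £50.41

£50.41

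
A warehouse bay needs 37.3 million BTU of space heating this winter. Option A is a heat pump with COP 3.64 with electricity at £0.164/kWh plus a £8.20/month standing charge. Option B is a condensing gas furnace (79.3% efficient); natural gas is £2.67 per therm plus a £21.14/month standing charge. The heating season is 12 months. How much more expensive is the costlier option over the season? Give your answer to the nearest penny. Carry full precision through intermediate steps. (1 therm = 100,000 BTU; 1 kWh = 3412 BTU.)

Heat load = 37.3 × 10⁶ BTU = 37,300,000 BTU
Gas: input = 37,300,000 / 0.793 = 47,036,570 BTU = 470.4 therm → 470.4 × £2.67 = £1,255.88; + 12 × £21.14 standing = £1,509.56
Heat pump: 37,300,000 BTU / 3412 = 10,930 kWh heat; / 3.64 = 3,003 kWh in → × £0.164 = £492.54; + 12 × £8.20 standing = £590.94
Difference = |£1,509.56 − £590.94| = £918.62

£918.62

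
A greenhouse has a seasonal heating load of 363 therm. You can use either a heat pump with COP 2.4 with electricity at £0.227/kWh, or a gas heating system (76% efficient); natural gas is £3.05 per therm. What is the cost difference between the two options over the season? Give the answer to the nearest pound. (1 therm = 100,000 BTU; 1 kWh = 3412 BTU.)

Heat load = 363 therm × 100,000 = 36,300,000 BTU
Gas: input = 36,300,000 / 0.76 = 47,763,158 BTU = 477.6 therm → 477.6 × £3.05 = £1,456.78
Heat pump: 36,300,000 BTU / 3412 = 10,640 kWh heat; / 2.4 = 4,433 kWh in → × £0.227 = £1,006.26
Difference = |£1,456.78 − £1,006.26| = £450.51 ≈ £451

£451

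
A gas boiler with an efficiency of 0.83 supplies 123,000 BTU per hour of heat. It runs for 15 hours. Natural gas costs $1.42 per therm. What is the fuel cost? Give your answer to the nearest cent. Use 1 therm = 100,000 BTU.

Heat delivered = 123,000 BTU/h × 15 h = 1,845,000 BTU
Gas input = 1,845,000 / 0.83 = 2,222,892 BTU
= 2,222,892 / 100,000 = 22.23 therm
Cost = 22.23 × $1.42/therm = $31.57

$31.57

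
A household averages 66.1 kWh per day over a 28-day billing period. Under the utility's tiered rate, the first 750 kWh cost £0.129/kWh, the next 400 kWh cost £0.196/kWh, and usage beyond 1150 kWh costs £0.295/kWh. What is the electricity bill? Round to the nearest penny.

£381.89

Usage = 66.1 kWh/day × 28 days = 1850.8 kWh
First 750 kWh × £0.129 = £96.75
Next 400 kWh × £0.196 = £78.40
Remaining 700.8 kWh × £0.295 = £206.74
Total = £381.89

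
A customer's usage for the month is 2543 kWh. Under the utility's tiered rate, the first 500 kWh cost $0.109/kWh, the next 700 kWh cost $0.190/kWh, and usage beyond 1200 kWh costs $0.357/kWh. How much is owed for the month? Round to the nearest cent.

$666.95

First 500 kWh × $0.109 = $54.50
Next 700 kWh × $0.190 = $133.00
Remaining 1343 kWh × $0.357 = $479.45
Total = $666.95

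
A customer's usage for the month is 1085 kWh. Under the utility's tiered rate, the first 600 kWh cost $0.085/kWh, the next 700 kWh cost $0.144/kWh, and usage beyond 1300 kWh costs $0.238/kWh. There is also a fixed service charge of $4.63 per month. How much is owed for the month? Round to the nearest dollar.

$125

First 600 kWh × $0.085 = $51.00
Next 485 kWh × $0.144 = $69.84
Remaining tier: 0 kWh (not reached)
Energy charge = $120.84; + service $4.63 = $125.47 ≈ $125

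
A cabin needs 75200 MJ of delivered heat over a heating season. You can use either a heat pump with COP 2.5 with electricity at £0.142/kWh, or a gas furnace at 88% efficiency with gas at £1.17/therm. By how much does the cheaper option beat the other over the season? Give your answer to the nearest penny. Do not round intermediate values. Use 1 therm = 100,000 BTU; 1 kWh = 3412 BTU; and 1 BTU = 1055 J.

£238.91

Heat load = 75200 MJ = 75,200,000,000 J / 1055 = 71,279,621 BTU
Gas: input = 71,279,621 / 0.88 = 80,999,569 BTU = 810 therm → 810 × £1.17 = £947.69
Heat pump: 71,279,621 BTU / 3412 = 20,890 kWh heat; / 2.5 = 8,356 kWh in → × £0.142 = £1,186.60
Difference = |£947.69 − £1,186.60| = £238.91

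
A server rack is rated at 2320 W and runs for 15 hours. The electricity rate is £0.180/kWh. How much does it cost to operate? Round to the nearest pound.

Energy = 2320 W × 15 h = 34,800 Wh = 34.8 kWh
Cost = 34.8 kWh × £0.180/kWh = £6.26 ≈ £6

£6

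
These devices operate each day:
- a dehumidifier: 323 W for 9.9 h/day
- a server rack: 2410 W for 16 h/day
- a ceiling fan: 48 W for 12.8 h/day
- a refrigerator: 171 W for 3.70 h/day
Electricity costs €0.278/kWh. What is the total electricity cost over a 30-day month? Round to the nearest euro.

dehumidifier: 323 W × 9.9 h × 30 d = 95,931 Wh = 95.93 kWh
server rack: 2410 W × 16 h × 30 d = 1,156,800 Wh = 1,157 kWh
ceiling fan: 48 W × 12.8 h × 30 d = 18,432 Wh = 18.43 kWh
refrigerator: 171 W × 3.70 h × 30 d = 18,981 Wh = 18.98 kWh
Total energy = 95.93 + 1,157 + 18.43 + 18.98 = 1,290 kWh
Cost = 1,290 kWh × €0.278 = €358.66 ≈ €359

€359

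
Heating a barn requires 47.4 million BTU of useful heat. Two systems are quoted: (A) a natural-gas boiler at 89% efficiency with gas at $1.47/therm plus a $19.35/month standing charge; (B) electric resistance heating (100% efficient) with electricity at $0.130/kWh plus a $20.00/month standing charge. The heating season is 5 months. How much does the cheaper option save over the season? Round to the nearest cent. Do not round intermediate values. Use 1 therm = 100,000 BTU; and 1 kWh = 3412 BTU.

Heat load = 47.4 × 10⁶ BTU = 47,400,000 BTU
Gas: input = 47,400,000 / 0.89 = 53,258,427 BTU = 532.6 therm → 532.6 × $1.47 = $782.90; + 5 × $19.35 standing = $879.65
Electric: 47,400,000 BTU / 3412 = 13,890 kWh → × $0.130 = $1,805.98; + 5 × $20.00 standing = $1,905.98
Difference = |$879.65 − $1,905.98| = $1,026.33

$1026.33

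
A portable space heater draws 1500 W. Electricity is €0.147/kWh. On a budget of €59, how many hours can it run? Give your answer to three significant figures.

268 h

Energy budget = €59 / €0.147 per kWh = 401.4 kWh = 401,361 Wh
Runtime = 401,361 Wh / 1500 W = 267.6 h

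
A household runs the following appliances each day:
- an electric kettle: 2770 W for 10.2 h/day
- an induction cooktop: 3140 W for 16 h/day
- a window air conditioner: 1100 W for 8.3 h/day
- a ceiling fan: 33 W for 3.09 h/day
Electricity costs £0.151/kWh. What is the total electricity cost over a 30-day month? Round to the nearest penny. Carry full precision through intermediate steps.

electric kettle: 2770 W × 10.2 h × 30 d = 847,620 Wh = 847.6 kWh
induction cooktop: 3140 W × 16 h × 30 d = 1,507,200 Wh = 1,507 kWh
window air conditioner: 1100 W × 8.3 h × 30 d = 273,900 Wh = 273.9 kWh
ceiling fan: 33 W × 3.09 h × 30 d = 3,059 Wh = 3.059 kWh
Total energy = 847.6 + 1,507 + 273.9 + 3.059 = 2,632 kWh
Cost = 2,632 kWh × £0.151 = £397.40

£397.40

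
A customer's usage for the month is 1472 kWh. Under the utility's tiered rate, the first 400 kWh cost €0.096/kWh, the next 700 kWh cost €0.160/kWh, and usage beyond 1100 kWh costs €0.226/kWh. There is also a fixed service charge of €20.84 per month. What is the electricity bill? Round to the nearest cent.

€255.31

First 400 kWh × €0.096 = €38.40
Next 700 kWh × €0.160 = €112.00
Remaining 372 kWh × €0.226 = €84.07
Energy charge = €234.47; + service €20.84 = €255.31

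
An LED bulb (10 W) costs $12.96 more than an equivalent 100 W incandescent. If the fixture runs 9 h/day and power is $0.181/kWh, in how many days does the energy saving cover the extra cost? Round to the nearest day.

88 days

Power saved = 100 − 10 = 90 W
Daily energy saved = 90 W × 9 h = 810 Wh = 0.81 kWh
Daily savings = 0.81 × $0.181 = $0.1466
Payback = $12.96 / $0.1466 per day = 88.4 days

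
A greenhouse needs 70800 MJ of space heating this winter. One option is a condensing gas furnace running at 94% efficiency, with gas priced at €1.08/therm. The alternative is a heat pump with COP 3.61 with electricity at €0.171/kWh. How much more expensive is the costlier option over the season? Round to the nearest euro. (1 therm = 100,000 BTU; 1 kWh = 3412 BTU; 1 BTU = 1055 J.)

Heat load = 70800 MJ = 70,800,000,000 J / 1055 = 67,109,005 BTU
Gas: input = 67,109,005 / 0.94 = 71,392,558 BTU = 713.9 therm → 713.9 × €1.08 = €771.04
Heat pump: 67,109,005 BTU / 3412 = 19,670 kWh heat; / 3.61 = 5,448 kWh in → × €0.171 = €931.67
Difference = |€771.04 − €931.67| = €160.63 ≈ €161

€161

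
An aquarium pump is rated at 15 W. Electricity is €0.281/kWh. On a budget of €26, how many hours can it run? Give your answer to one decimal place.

Energy budget = €26 / €0.281 per kWh = 92.53 kWh = 92,527 Wh
Runtime = 92,527 Wh / 15 W = 6,168 h

6168.4 h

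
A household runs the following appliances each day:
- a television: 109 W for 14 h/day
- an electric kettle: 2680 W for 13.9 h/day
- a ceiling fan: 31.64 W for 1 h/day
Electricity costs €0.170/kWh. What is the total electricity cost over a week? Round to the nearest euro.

€46

television: 109 W × 14 h × 7 d = 10,682 Wh = 10.68 kWh
electric kettle: 2680 W × 13.9 h × 7 d = 260,764 Wh = 260.8 kWh
ceiling fan: 31.64 W × 1 h × 7 d = 221 Wh = 0.2215 kWh
Total energy = 10.68 + 260.8 + 0.2215 = 271.7 kWh
Cost = 271.7 kWh × €0.170 = €46.18 ≈ €46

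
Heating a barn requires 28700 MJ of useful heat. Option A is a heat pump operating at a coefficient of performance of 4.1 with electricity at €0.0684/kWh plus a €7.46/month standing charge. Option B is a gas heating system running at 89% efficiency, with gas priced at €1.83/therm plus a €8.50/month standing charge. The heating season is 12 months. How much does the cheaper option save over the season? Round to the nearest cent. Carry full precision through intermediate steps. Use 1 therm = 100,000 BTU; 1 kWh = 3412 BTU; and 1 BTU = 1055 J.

Heat load = 28700 MJ = 28,700,000,000 J / 1055 = 27,203,791 BTU
Gas: input = 27,203,791 / 0.89 = 30,566,058 BTU = 305.7 therm → 305.7 × €1.83 = €559.36; + 12 × €8.50 standing = €661.36
Heat pump: 27,203,791 BTU / 3412 = 7,973 kWh heat; / 4.1 = 1,945 kWh in → × €0.0684 = €133.01; + 12 × €7.46 standing = €222.53
Difference = |€661.36 − €222.53| = €438.83

€438.83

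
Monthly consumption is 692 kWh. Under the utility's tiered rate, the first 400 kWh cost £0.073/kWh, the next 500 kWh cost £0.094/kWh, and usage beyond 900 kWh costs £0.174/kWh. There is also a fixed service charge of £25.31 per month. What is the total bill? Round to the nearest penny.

£81.96

First 400 kWh × £0.073 = £29.20
Next 292 kWh × £0.094 = £27.45
Remaining tier: 0 kWh (not reached)
Energy charge = £56.65; + service £25.31 = £81.96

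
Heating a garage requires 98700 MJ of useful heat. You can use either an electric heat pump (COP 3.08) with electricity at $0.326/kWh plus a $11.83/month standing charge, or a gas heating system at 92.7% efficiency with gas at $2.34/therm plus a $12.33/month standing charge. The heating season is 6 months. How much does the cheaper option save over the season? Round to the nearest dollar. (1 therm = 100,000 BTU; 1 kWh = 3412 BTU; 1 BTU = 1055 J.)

$538

Heat load = 98700 MJ = 98,700,000,000 J / 1055 = 93,554,502 BTU
Gas: input = 93,554,502 / 0.927 = 100,921,793 BTU = 1,009 therm → 1,009 × $2.34 = $2,361.57; + 6 × $12.33 standing = $2,435.55
Heat pump: 93,554,502 BTU / 3412 = 27,420 kWh heat; / 3.08 = 8,902 kWh in → × $0.326 = $2,902.17; + 6 × $11.83 standing = $2,973.15
Difference = |$2,435.55 − $2,973.15| = $537.60 ≈ $538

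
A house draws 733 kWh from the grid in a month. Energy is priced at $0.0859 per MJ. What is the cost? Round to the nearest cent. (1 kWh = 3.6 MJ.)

733 kWh × (3.6 MJ/kWh) = 2,639 MJ
Cost = 2,639 MJ × $0.0859/MJ = $226.67

$226.67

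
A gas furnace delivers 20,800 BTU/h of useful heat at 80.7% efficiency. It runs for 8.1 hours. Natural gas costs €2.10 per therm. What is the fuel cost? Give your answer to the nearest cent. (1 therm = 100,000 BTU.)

Heat delivered = 20,800 BTU/h × 8.1 h = 168,480 BTU
Gas input = 168,480 / 0.807 = 208,773 BTU
= 208,773 / 100,000 = 2.088 therm
Cost = 2.088 × €2.10/therm = €4.38

€4.38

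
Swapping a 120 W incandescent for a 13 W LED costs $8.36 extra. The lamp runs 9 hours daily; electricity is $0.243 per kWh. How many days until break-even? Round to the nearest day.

Power saved = 120 − 13 = 107 W
Daily energy saved = 107 W × 9 h = 963 Wh = 0.963 kWh
Daily savings = 0.963 × $0.243 = $0.2340
Payback = $8.36 / $0.2340 per day = 35.73 days

36 days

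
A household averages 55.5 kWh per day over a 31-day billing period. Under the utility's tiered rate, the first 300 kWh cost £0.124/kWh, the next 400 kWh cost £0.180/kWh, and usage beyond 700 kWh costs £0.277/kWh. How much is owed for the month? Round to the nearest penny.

Usage = 55.5 kWh/day × 31 days = 1720.5 kWh
First 300 kWh × £0.124 = £37.20
Next 400 kWh × £0.180 = £72.00
Remaining 1020.5 kWh × £0.277 = £282.68
Total = £391.88

£391.88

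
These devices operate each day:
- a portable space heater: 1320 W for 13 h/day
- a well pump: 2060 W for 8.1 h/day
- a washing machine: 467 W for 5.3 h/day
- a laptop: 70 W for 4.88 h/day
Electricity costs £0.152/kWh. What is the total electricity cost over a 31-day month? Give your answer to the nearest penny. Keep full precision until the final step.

£172.75

portable space heater: 1320 W × 13 h × 31 d = 531,960 Wh = 532 kWh
well pump: 2060 W × 8.1 h × 31 d = 517,266 Wh = 517.3 kWh
washing machine: 467 W × 5.3 h × 31 d = 76,728 Wh = 76.73 kWh
laptop: 70 W × 4.88 h × 31 d = 10,590 Wh = 10.59 kWh
Total energy = 532 + 517.3 + 76.73 + 10.59 = 1,137 kWh
Cost = 1,137 kWh × £0.152 = £172.75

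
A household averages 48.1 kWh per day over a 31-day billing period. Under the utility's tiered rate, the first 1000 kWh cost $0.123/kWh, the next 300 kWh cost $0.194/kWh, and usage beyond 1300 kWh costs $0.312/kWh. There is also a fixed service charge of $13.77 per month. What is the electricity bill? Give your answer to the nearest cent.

$254.59

Usage = 48.1 kWh/day × 31 days = 1491.1 kWh
First 1000 kWh × $0.123 = $123.00
Next 300 kWh × $0.194 = $58.20
Remaining 191.1 kWh × $0.312 = $59.62
Energy charge = $240.82; + service $13.77 = $254.59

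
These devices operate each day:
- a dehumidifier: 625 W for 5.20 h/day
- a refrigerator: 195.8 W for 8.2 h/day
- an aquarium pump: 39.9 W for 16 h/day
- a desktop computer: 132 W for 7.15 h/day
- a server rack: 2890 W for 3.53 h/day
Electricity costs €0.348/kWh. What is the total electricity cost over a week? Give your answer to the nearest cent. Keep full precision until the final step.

€40.53

dehumidifier: 625 W × 5.20 h × 7 d = 22,750 Wh = 22.75 kWh
refrigerator: 195.8 W × 8.2 h × 7 d = 11,239 Wh = 11.24 kWh
aquarium pump: 39.9 W × 16 h × 7 d = 4,469 Wh = 4.469 kWh
desktop computer: 132 W × 7.15 h × 7 d = 6,607 Wh = 6.607 kWh
server rack: 2890 W × 3.53 h × 7 d = 71,412 Wh = 71.41 kWh
Total energy = 22.75 + 11.24 + 4.469 + 6.607 + 71.41 = 116.5 kWh
Cost = 116.5 kWh × €0.348 = €40.53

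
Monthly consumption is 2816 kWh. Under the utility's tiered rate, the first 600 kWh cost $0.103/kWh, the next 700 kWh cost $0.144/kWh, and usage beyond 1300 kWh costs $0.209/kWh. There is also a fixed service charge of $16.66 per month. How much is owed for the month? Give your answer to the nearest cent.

$496.10

First 600 kWh × $0.103 = $61.80
Next 700 kWh × $0.144 = $100.80
Remaining 1516 kWh × $0.209 = $316.84
Energy charge = $479.44; + service $16.66 = $496.10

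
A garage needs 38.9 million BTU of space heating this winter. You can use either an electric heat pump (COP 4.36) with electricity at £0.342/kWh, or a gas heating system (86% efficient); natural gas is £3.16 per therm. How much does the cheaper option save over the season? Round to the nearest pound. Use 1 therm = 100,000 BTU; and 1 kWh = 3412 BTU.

£535

Heat load = 38.9 × 10⁶ BTU = 38,900,000 BTU
Gas: input = 38,900,000 / 0.86 = 45,232,558 BTU = 452.3 therm → 452.3 × £3.16 = £1,429.35
Heat pump: 38,900,000 BTU / 3412 = 11,400 kWh heat; / 4.36 = 2,615 kWh in → × £0.342 = £894.29
Difference = |£1,429.35 − £894.29| = £535.06 ≈ £535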